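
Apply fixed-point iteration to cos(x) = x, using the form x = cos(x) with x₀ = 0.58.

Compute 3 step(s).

Equation: cos(x) = x
Fixed-point form: x = cos(x)
x₀ = 0.58

x_1 = g(0.580000) = 0.836463
x_2 = g(0.836463) = 0.670093
x_3 = g(0.670093) = 0.783764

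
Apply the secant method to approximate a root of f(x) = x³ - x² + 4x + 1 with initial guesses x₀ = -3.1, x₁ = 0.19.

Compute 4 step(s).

f(x) = x³ - x² + 4x + 1
x₀ = -3.1, x₁ = 0.19

Secant formula: x_{n+1} = x_n - f(x_n)(x_n - x_{n-1})/(f(x_n) - f(x_{n-1}))

Iteration 1:
  f(-3.100000) = -50.801000
  f(0.190000) = 1.730759
  x_2 = 0.190000 - 1.730759×(0.190000 - (-3.100000))/(1.730759 - (-50.801000))
       = 0.081605
Iteration 2:
  f(0.190000) = 1.730759
  f(0.081605) = 1.320303
  x_3 = 0.081605 - 1.320303×(0.081605 - 0.190000)/(1.320303 - 1.730759)
       = -0.267067
Iteration 3:
  f(0.081605) = 1.320303
  f(-0.267067) = -0.158644
  x_4 = -0.267067 - (-0.158644)×(-0.267067 - 0.081605)/(-0.158644 - 1.320303)
       = -0.229666
Iteration 4:
  f(-0.267067) = -0.158644
  f(-0.229666) = 0.016475
  x_5 = -0.229666 - 0.016475×(-0.229666 - (-0.267067))/(0.016475 - (-0.158644))
       = -0.233185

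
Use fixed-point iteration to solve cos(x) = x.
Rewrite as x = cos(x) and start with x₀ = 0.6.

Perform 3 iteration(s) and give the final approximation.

Equation: cos(x) = x
Fixed-point form: x = cos(x)
x₀ = 0.6

x_1 = g(0.600000) = 0.825336
x_2 = g(0.825336) = 0.678310
x_3 = g(0.678310) = 0.778634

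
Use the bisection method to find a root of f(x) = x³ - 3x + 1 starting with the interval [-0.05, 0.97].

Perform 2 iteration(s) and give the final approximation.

f(x) = x³ - 3x + 1
Initial interval: [-0.05, 0.97]

Iteration 1:
  c_1 = (-0.050000 + 0.970000)/2 = 0.460000
  f(c_1) = f(0.460000) = -0.282664
  f(a) × f(c) < 0, new interval: [-0.050000, 0.460000]
Iteration 2:
  c_2 = (-0.050000 + 0.460000)/2 = 0.205000
  f(c_2) = f(0.205000) = 0.393615
  f(a) × f(c) ≥ 0, new interval: [0.205000, 0.460000]

After 2 iteration(s), the approximation is c_2 = 0.205000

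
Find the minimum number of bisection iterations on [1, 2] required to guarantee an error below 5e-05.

We need (b-a)/2^n ≤ 5e-05
(2 - 1)/2^n ≤ 5e-05
1/2^n ≤ 5e-05
2^n ≥ 20000
n ≥ log₂(20000) = 14.29
n ≥ 15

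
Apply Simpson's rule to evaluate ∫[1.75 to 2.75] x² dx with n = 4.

f(x) = x²
a = 1.75, b = 2.75, n = 4
h = (b - a)/n = 0.250000

Simpson's rule: (h/3)[f(x₀) + 4f(x₁) + 2f(x₂) + ... + f(xₙ)]

x_0 = 1.7500, f(x_0) = 3.062500, coefficient = 1
x_1 = 2.0000, f(x_1) = 4.000000, coefficient = 4
x_2 = 2.2500, f(x_2) = 5.062500, coefficient = 2
x_3 = 2.5000, f(x_3) = 6.250000, coefficient = 4
x_4 = 2.7500, f(x_4) = 7.562500, coefficient = 1

I ≈ (0.250000/3) × 61.750000 = 5.145833
Exact value: 5.145833
Error: 0.000000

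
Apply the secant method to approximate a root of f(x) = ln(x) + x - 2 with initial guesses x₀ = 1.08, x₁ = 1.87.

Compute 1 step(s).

f(x) = ln(x) + x - 2
x₀ = 1.08, x₁ = 1.87

Secant formula: x_{n+1} = x_n - f(x_n)(x_n - x_{n-1})/(f(x_n) - f(x_{n-1}))

Iteration 1:
  f(1.080000) = -0.843039
  f(1.870000) = 0.495938
  x_2 = 1.870000 - 0.495938×(1.870000 - 1.080000)/(0.495938 - (-0.843039))
       = 1.577395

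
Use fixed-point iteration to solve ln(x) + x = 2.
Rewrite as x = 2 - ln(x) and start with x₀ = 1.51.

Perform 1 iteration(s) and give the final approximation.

Equation: ln(x) + x = 2
Fixed-point form: x = 2 - ln(x)
x₀ = 1.51

x_1 = g(1.510000) = 1.587890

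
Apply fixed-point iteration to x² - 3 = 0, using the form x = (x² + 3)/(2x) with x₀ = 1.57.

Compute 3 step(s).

Equation: x² - 3 = 0
Fixed-point form: x = (x² + 3)/(2x)
x₀ = 1.57

x_1 = g(1.570000) = 1.740414
x_2 = g(1.740414) = 1.732071
x_3 = g(1.732071) = 1.732051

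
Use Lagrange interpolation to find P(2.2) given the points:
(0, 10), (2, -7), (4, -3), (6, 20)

Lagrange interpolation formula:
P(x) = Σ yᵢ × Lᵢ(x)
where Lᵢ(x) = Π_{j≠i} (x - xⱼ)/(xᵢ - xⱼ)

L_0(2.2) = (2.2 - 2)/(0 - 2) × (2.2 - 4)/(0 - 4) × (2.2 - 6)/(0 - 6) = -0.028500
L_1(2.2) = (2.2 - 0)/(2 - 0) × (2.2 - 4)/(2 - 4) × (2.2 - 6)/(2 - 6) = 0.940500
L_2(2.2) = (2.2 - 0)/(4 - 0) × (2.2 - 2)/(4 - 2) × (2.2 - 6)/(4 - 6) = 0.104500
L_3(2.2) = (2.2 - 0)/(6 - 0) × (2.2 - 2)/(6 - 2) × (2.2 - 4)/(6 - 4) = -0.016500

P(2.2) = 10×L_0(2.2) + (-7)×L_1(2.2) + (-3)×L_2(2.2) + 20×L_3(2.2)
P(2.2) = -7.512000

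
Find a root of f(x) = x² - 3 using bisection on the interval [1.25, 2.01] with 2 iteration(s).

f(x) = x² - 3
Initial interval: [1.25, 2.01]

Iteration 1:
  c_1 = (1.250000 + 2.010000)/2 = 1.630000
  f(c_1) = f(1.630000) = -0.343100
  f(a) × f(c) ≥ 0, new interval: [1.630000, 2.010000]
Iteration 2:
  c_2 = (1.630000 + 2.010000)/2 = 1.820000
  f(c_2) = f(1.820000) = 0.312400
  f(a) × f(c) < 0, new interval: [1.630000, 1.820000]

After 2 iteration(s), the approximation is c_2 = 1.820000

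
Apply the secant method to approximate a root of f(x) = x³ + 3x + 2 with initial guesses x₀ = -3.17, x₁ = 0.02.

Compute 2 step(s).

f(x) = x³ + 3x + 2
x₀ = -3.17, x₁ = 0.02

Secant formula: x_{n+1} = x_n - f(x_n)(x_n - x_{n-1})/(f(x_n) - f(x_{n-1}))

Iteration 1:
  f(-3.170000) = -39.365013
  f(0.020000) = 2.060008
  x_2 = 0.020000 - 2.060008×(0.020000 - (-3.170000))/(2.060008 - (-39.365013))
       = -0.138634
Iteration 2:
  f(0.020000) = 2.060008
  f(-0.138634) = 1.581433
  x_3 = -0.138634 - 1.581433×(-0.138634 - 0.020000)/(1.581433 - 2.060008)
       = -0.662835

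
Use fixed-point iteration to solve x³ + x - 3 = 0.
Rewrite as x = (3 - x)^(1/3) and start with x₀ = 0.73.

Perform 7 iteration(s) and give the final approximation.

Equation: x³ + x - 3 = 0
Fixed-point form: x = (3 - x)^(1/3)
x₀ = 0.73

x_1 = g(0.730000) = 1.314242
x_2 = g(1.314242) = 1.190141
x_3 = g(1.190141) = 1.218657
x_4 = g(1.218657) = 1.212223
x_5 = g(1.212223) = 1.213681
x_6 = g(1.213681) = 1.213351
x_7 = g(1.213351) = 1.213425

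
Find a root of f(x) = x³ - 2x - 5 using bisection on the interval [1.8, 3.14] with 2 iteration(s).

f(x) = x³ - 2x - 5
Initial interval: [1.8, 3.14]

Iteration 1:
  c_1 = (1.800000 + 3.140000)/2 = 2.470000
  f(c_1) = f(2.470000) = 5.129223
  f(a) × f(c) < 0, new interval: [1.800000, 2.470000]
Iteration 2:
  c_2 = (1.800000 + 2.470000)/2 = 2.135000
  f(c_2) = f(2.135000) = 0.461810
  f(a) × f(c) < 0, new interval: [1.800000, 2.135000]

After 2 iteration(s), the approximation is c_2 = 2.135000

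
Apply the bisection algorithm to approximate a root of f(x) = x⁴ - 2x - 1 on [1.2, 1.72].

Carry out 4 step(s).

f(x) = x⁴ - 2x - 1
Initial interval: [1.2, 1.72]

Iteration 1:
  c_1 = (1.200000 + 1.720000)/2 = 1.460000
  f(c_1) = f(1.460000) = 0.623719
  f(a) × f(c) < 0, new interval: [1.200000, 1.460000]
Iteration 2:
  c_2 = (1.200000 + 1.460000)/2 = 1.330000
  f(c_2) = f(1.330000) = -0.530993
  f(a) × f(c) ≥ 0, new interval: [1.330000, 1.460000]
Iteration 3:
  c_3 = (1.330000 + 1.460000)/2 = 1.395000
  f(c_3) = f(1.395000) = -0.002987
  f(a) × f(c) ≥ 0, new interval: [1.395000, 1.460000]
Iteration 4:
  c_4 = (1.395000 + 1.460000)/2 = 1.427500
  f(c_4) = f(1.427500) = 0.297451
  f(a) × f(c) < 0, new interval: [1.395000, 1.427500]

After 4 iteration(s), the approximation is c_4 = 1.427500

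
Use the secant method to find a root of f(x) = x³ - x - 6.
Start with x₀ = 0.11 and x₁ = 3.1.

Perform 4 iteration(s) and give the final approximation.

f(x) = x³ - x - 6
x₀ = 0.11, x₁ = 3.1

Secant formula: x_{n+1} = x_n - f(x_n)(x_n - x_{n-1})/(f(x_n) - f(x_{n-1}))

Iteration 1:
  f(0.110000) = -6.108669
  f(3.100000) = 20.691000
  x_2 = 3.100000 - 20.691000×(3.100000 - 0.110000)/(20.691000 - (-6.108669))
       = 0.791535
Iteration 2:
  f(3.100000) = 20.691000
  f(0.791535) = -6.295616
  x_3 = 0.791535 - (-6.295616)×(0.791535 - 3.100000)/(-6.295616 - 20.691000)
       = 1.330069
Iteration 3:
  f(0.791535) = -6.295616
  f(1.330069) = -4.977065
  x_4 = 1.330069 - (-4.977065)×(1.330069 - 0.791535)/(-4.977065 - (-6.295616))
       = 3.362844
Iteration 4:
  f(1.330069) = -4.977065
  f(3.362844) = 28.666630
  x_5 = 3.362844 - 28.666630×(3.362844 - 1.330069)/(28.666630 - (-4.977065))
       = 1.630787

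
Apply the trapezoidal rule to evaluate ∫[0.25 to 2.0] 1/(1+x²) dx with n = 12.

f(x) = 1/(1+x²)
a = 0.25, b = 2.0, n = 12
h = (b - a)/n = 0.145833

Trapezoidal rule: (h/2)[f(x₀) + 2f(x₁) + 2f(x₂) + ... + f(xₙ)]

x_0 = 0.2500, f(x_0) = 0.941176, coefficient = 1
x_1 = 0.3958, f(x_1) = 0.864540, coefficient = 2
x_2 = 0.5417, f(x_2) = 0.773154, coefficient = 2
x_3 = 0.6875, f(x_3) = 0.679045, coefficient = 2
x_4 = 0.8333, f(x_4) = 0.590164, coefficient = 2
x_5 = 0.9792, f(x_5) = 0.510525, coefficient = 2
x_6 = 1.1250, f(x_6) = 0.441379, coefficient = 2
x_7 = 1.2708, f(x_7) = 0.382407, coefficient = 2
x_8 = 1.4167, f(x_8) = 0.332564, coefficient = 2
x_9 = 1.5625, f(x_9) = 0.290579, coefficient = 2
x_10 = 1.7083, f(x_10) = 0.255206, coefficient = 2
x_11 = 1.8542, f(x_11) = 0.225330, coefficient = 2
x_12 = 2.0000, f(x_12) = 0.200000, coefficient = 1

I ≈ (0.145833/2) × 11.830963 = 0.862674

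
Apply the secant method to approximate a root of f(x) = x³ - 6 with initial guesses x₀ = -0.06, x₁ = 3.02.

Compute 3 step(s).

f(x) = x³ - 6
x₀ = -0.06, x₁ = 3.02

Secant formula: x_{n+1} = x_n - f(x_n)(x_n - x_{n-1})/(f(x_n) - f(x_{n-1}))

Iteration 1:
  f(-0.060000) = -6.000216
  f(3.020000) = 21.543608
  x_2 = 3.020000 - 21.543608×(3.020000 - (-0.060000))/(21.543608 - (-6.000216))
       = 0.610955
Iteration 2:
  f(3.020000) = 21.543608
  f(0.610955) = -5.771951
  x_3 = 0.610955 - (-5.771951)×(0.610955 - 3.020000)/(-5.771951 - 21.543608)
       = 1.120001
Iteration 3:
  f(0.610955) = -5.771951
  f(1.120001) = -4.595066
  x_4 = 1.120001 - (-4.595066)×(1.120001 - 0.610955)/(-4.595066 - (-5.771951))
       = 3.107539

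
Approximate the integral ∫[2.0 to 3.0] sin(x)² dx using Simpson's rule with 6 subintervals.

f(x) = sin(x)²
a = 2.0, b = 3.0, n = 6
h = (b - a)/n = 0.166667

Simpson's rule: (h/3)[f(x₀) + 4f(x₁) + 2f(x₂) + ... + f(xₙ)]

x_0 = 2.0000, f(x_0) = 0.826822, coefficient = 1
x_1 = 2.1667, f(x_1) = 0.685022, coefficient = 4
x_2 = 2.3333, f(x_2) = 0.522853, coefficient = 2
x_3 = 2.5000, f(x_3) = 0.358169, coefficient = 4
x_4 = 2.6667, f(x_4) = 0.209098, coefficient = 2
x_5 = 2.8333, f(x_5) = 0.092052, coefficient = 4
x_6 = 3.0000, f(x_6) = 0.019915, coefficient = 1

I ≈ (0.166667/3) × 6.851609 = 0.380645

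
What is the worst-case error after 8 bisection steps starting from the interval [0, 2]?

Bisection error bound: |error| ≤ (b-a)/2^n
|error| ≤ (2 - 0)/2^8 = 2/2^8
|error| ≤ 0.0078125000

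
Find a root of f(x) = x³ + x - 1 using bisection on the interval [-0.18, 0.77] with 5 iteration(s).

f(x) = x³ + x - 1
Initial interval: [-0.18, 0.77]

Iteration 1:
  c_1 = (-0.180000 + 0.770000)/2 = 0.295000
  f(c_1) = f(0.295000) = -0.679328
  f(a) × f(c) ≥ 0, new interval: [0.295000, 0.770000]
Iteration 2:
  c_2 = (0.295000 + 0.770000)/2 = 0.532500
  f(c_2) = f(0.532500) = -0.316506
  f(a) × f(c) ≥ 0, new interval: [0.532500, 0.770000]
Iteration 3:
  c_3 = (0.532500 + 0.770000)/2 = 0.651250
  f(c_3) = f(0.651250) = -0.072538
  f(a) × f(c) ≥ 0, new interval: [0.651250, 0.770000]
Iteration 4:
  c_4 = (0.651250 + 0.770000)/2 = 0.710625
  f(c_4) = f(0.710625) = 0.069482
  f(a) × f(c) < 0, new interval: [0.651250, 0.710625]
Iteration 5:
  c_5 = (0.651250 + 0.710625)/2 = 0.680937
  f(c_5) = f(0.680937) = -0.003328
  f(a) × f(c) ≥ 0, new interval: [0.680937, 0.710625]

After 5 iteration(s), the approximation is c_5 = 0.680937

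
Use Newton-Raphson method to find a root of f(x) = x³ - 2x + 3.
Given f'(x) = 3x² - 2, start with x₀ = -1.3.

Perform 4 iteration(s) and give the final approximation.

f(x) = x³ - 2x + 3
f'(x) = 3x² - 2
x₀ = -1.3

Newton-Raphson formula: x_{n+1} = x_n - f(x_n)/f'(x_n)

Iteration 1:
  f(-1.300000) = 3.403000
  f'(-1.300000) = 3.070000
  x_1 = -1.300000 - 3.403000/3.070000 = -2.408469
Iteration 2:
  f(-2.408469) = -6.153924
  f'(-2.408469) = 15.402170
  x_2 = -2.408469 - (-6.153924)/15.402170 = -2.008920
Iteration 3:
  f(-2.008920) = -1.089677
  f'(-2.008920) = 10.107277
  x_3 = -2.008920 - (-1.089677)/10.107277 = -1.901109
Iteration 4:
  f(-1.901109) = -0.068797
  f'(-1.901109) = 8.842644
  x_4 = -1.901109 - (-0.068797)/8.842644 = -1.893329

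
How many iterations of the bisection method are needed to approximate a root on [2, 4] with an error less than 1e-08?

We need (b-a)/2^n ≤ 1e-08
(4 - 2)/2^n ≤ 1e-08
2/2^n ≤ 1e-08
2^n ≥ 200000000
n ≥ log₂(200000000) = 27.58
n ≥ 28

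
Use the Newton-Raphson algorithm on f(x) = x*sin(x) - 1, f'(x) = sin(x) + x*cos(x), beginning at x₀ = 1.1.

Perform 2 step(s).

f(x) = x*sin(x) - 1
f'(x) = sin(x) + x*cos(x)
x₀ = 1.1

Newton-Raphson formula: x_{n+1} = x_n - f(x_n)/f'(x_n)

Iteration 1:
  f(1.100000) = -0.019672
  f'(1.100000) = 1.390163
  x_1 = 1.100000 - (-0.019672)/1.390163 = 1.114151
Iteration 2:
  f(1.114151) = -0.000009
  f'(1.114151) = 1.388810
  x_2 = 1.114151 - (-0.000009)/1.388810 = 1.114157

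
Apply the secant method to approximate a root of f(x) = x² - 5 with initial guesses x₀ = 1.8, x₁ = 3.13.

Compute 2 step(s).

f(x) = x² - 5
x₀ = 1.8, x₁ = 3.13

Secant formula: x_{n+1} = x_n - f(x_n)(x_n - x_{n-1})/(f(x_n) - f(x_{n-1}))

Iteration 1:
  f(1.800000) = -1.760000
  f(3.130000) = 4.796900
  x_2 = 3.130000 - 4.796900×(3.130000 - 1.800000)/(4.796900 - (-1.760000))
       = 2.156998
Iteration 2:
  f(3.130000) = 4.796900
  f(2.156998) = -0.347360
  x_3 = 2.156998 - (-0.347360)×(2.156998 - 3.130000)/(-0.347360 - 4.796900)
       = 2.222699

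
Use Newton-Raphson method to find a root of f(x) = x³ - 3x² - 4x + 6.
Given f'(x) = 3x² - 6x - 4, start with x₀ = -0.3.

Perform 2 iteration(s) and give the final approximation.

f(x) = x³ - 3x² - 4x + 6
f'(x) = 3x² - 6x - 4
x₀ = -0.3

Newton-Raphson formula: x_{n+1} = x_n - f(x_n)/f'(x_n)

Iteration 1:
  f(-0.300000) = 6.903000
  f'(-0.300000) = -1.930000
  x_1 = -0.300000 - 6.903000/(-1.930000) = 3.276684
Iteration 2:
  f(3.276684) = -4.136075
  f'(3.276684) = 8.549869
  x_2 = 3.276684 - (-4.136075)/8.549869 = 3.760443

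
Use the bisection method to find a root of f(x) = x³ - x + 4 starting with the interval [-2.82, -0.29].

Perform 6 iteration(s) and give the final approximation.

f(x) = x³ - x + 4
Initial interval: [-2.82, -0.29]

Iteration 1:
  c_1 = (-2.820000 + (-0.290000))/2 = -1.555000
  f(c_1) = f(-1.555000) = 1.794971
  f(a) × f(c) < 0, new interval: [-2.820000, -1.555000]
Iteration 2:
  c_2 = (-2.820000 + (-1.555000))/2 = -2.187500
  f(c_2) = f(-2.187500) = -4.280029
  f(a) × f(c) ≥ 0, new interval: [-2.187500, -1.555000]
Iteration 3:
  c_3 = (-2.187500 + (-1.555000))/2 = -1.871250
  f(c_3) = f(-1.871250) = -0.681075
  f(a) × f(c) ≥ 0, new interval: [-1.871250, -1.555000]
Iteration 4:
  c_4 = (-1.871250 + (-1.555000))/2 = -1.713125
  f(c_4) = f(-1.713125) = 0.685450
  f(a) × f(c) < 0, new interval: [-1.871250, -1.713125]
Iteration 5:
  c_5 = (-1.871250 + (-1.713125))/2 = -1.792187
  f(c_5) = f(-1.792187) = 0.035796
  f(a) × f(c) < 0, new interval: [-1.871250, -1.792187]
Iteration 6:
  c_6 = (-1.871250 + (-1.792187))/2 = -1.831719
  f(c_6) = f(-1.831719) = -0.314052
  f(a) × f(c) ≥ 0, new interval: [-1.831719, -1.792187]

After 6 iteration(s), the approximation is c_6 = -1.831719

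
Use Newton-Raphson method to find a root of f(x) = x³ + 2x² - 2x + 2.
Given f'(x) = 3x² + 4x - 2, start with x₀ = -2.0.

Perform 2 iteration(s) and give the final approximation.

f(x) = x³ + 2x² - 2x + 2
f'(x) = 3x² + 4x - 2
x₀ = -2.0

Newton-Raphson formula: x_{n+1} = x_n - f(x_n)/f'(x_n)

Iteration 1:
  f(-2.000000) = 6.000000
  f'(-2.000000) = 2.000000
  x_1 = -2.000000 - 6.000000/2.000000 = -5.000000
Iteration 2:
  f(-5.000000) = -63.000000
  f'(-5.000000) = 53.000000
  x_2 = -5.000000 - (-63.000000)/53.000000 = -3.811321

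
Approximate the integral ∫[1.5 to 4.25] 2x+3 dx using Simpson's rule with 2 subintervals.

f(x) = 2x+3
a = 1.5, b = 4.25, n = 2
h = (b - a)/n = 1.375000

Simpson's rule: (h/3)[f(x₀) + 4f(x₁) + 2f(x₂) + ... + f(xₙ)]

x_0 = 1.5000, f(x_0) = 6.000000, coefficient = 1
x_1 = 2.8750, f(x_1) = 8.750000, coefficient = 4
x_2 = 4.2500, f(x_2) = 11.500000, coefficient = 1

I ≈ (1.375000/3) × 52.500000 = 24.062500
Exact value: 24.062500
Error: 0.000000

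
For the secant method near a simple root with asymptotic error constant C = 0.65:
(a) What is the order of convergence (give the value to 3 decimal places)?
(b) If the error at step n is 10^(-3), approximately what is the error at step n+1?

(a) Secant method has superlinear convergence with order φ = (1+√5)/2 ≈ 1.618.
    This means |e_{n+1}| ≈ C|e_n|^1.618.

(b) With |e_n| = 10^(-3) and C = 0.65:
    |e_{n+1}| ≈ 0.65 × (10^(-3))^1.618 = 0.65 × 10^(-4.85)

(a) ≈ 1.618 (golden ratio); (b) |e_{n+1}| ≈ 9.095e-06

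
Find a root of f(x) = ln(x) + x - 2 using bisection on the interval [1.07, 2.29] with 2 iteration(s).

f(x) = ln(x) + x - 2
Initial interval: [1.07, 2.29]

Iteration 1:
  c_1 = (1.070000 + 2.290000)/2 = 1.680000
  f(c_1) = f(1.680000) = 0.198794
  f(a) × f(c) < 0, new interval: [1.070000, 1.680000]
Iteration 2:
  c_2 = (1.070000 + 1.680000)/2 = 1.375000
  f(c_2) = f(1.375000) = -0.306546
  f(a) × f(c) ≥ 0, new interval: [1.375000, 1.680000]

After 2 iteration(s), the approximation is c_2 = 1.375000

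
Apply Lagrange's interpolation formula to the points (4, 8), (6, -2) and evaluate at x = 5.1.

Lagrange interpolation formula:
P(x) = Σ yᵢ × Lᵢ(x)
where Lᵢ(x) = Π_{j≠i} (x - xⱼ)/(xᵢ - xⱼ)

L_0(5.1) = (5.1 - 6)/(4 - 6) = 0.450000
L_1(5.1) = (5.1 - 4)/(6 - 4) = 0.550000

P(5.1) = 8×L_0(5.1) + (-2)×L_1(5.1)
P(5.1) = 2.500000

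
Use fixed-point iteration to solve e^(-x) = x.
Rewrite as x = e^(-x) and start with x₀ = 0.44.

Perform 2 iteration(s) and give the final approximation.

Equation: e^(-x) = x
Fixed-point form: x = e^(-x)
x₀ = 0.44

x_1 = g(0.440000) = 0.644036
x_2 = g(0.644036) = 0.525168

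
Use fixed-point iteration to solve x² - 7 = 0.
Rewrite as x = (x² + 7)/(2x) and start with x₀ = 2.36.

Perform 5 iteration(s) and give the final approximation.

Equation: x² - 7 = 0
Fixed-point form: x = (x² + 7)/(2x)
x₀ = 2.36

x_1 = g(2.360000) = 2.663051
x_2 = g(2.663051) = 2.645808
x_3 = g(2.645808) = 2.645751
x_4 = g(2.645751) = 2.645751
x_5 = g(2.645751) = 2.645751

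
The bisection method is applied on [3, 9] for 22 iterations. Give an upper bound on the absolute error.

Bisection error bound: |error| ≤ (b-a)/2^n
|error| ≤ (9 - 3)/2^22 = 6/2^22
|error| ≤ 0.0000014305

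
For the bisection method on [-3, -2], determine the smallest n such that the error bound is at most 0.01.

We need (b-a)/2^n ≤ 0.01
(-2 - (-3))/2^n ≤ 0.01
1/2^n ≤ 0.01
2^n ≥ 100
n ≥ log₂(100) = 6.64
n ≥ 7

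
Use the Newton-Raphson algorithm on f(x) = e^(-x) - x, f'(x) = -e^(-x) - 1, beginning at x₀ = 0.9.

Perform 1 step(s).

f(x) = e^(-x) - x
f'(x) = -e^(-x) - 1
x₀ = 0.9

Newton-Raphson formula: x_{n+1} = x_n - f(x_n)/f'(x_n)

Iteration 1:
  f(0.900000) = -0.493430
  f'(0.900000) = -1.406570
  x_1 = 0.900000 - (-0.493430)/(-1.406570) = 0.549196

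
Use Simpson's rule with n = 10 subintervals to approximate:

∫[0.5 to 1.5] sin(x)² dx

f(x) = sin(x)²
a = 0.5, b = 1.5, n = 10
h = (b - a)/n = 0.100000

Simpson's rule: (h/3)[f(x₀) + 4f(x₁) + 2f(x₂) + ... + f(xₙ)]

x_0 = 0.5000, f(x_0) = 0.229849, coefficient = 1
x_1 = 0.6000, f(x_1) = 0.318821, coefficient = 4
x_2 = 0.7000, f(x_2) = 0.415016, coefficient = 2
x_3 = 0.8000, f(x_3) = 0.514600, coefficient = 4
x_4 = 0.9000, f(x_4) = 0.613601, coefficient = 2
x_5 = 1.0000, f(x_5) = 0.708073, coefficient = 4
x_6 = 1.1000, f(x_6) = 0.794251, coefficient = 2
x_7 = 1.2000, f(x_7) = 0.868697, coefficient = 4
x_8 = 1.3000, f(x_8) = 0.928444, coefficient = 2
x_9 = 1.4000, f(x_9) = 0.971111, coefficient = 4
x_10 = 1.5000, f(x_10) = 0.994996, coefficient = 1

I ≈ (0.100000/3) × 20.252679 = 0.675089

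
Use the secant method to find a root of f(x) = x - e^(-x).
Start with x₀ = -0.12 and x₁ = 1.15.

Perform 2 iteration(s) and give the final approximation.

f(x) = x - e^(-x)
x₀ = -0.12, x₁ = 1.15

Secant formula: x_{n+1} = x_n - f(x_n)(x_n - x_{n-1})/(f(x_n) - f(x_{n-1}))

Iteration 1:
  f(-0.120000) = -1.247497
  f(1.150000) = 0.833363
  x_2 = 1.150000 - 0.833363×(1.150000 - (-0.120000))/(0.833363 - (-1.247497))
       = 0.641378
Iteration 2:
  f(1.150000) = 0.833363
  f(0.641378) = 0.114812
  x_3 = 0.641378 - 0.114812×(0.641378 - 1.150000)/(0.114812 - 0.833363)
       = 0.560109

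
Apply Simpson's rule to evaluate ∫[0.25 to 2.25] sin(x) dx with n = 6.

f(x) = sin(x)
a = 0.25, b = 2.25, n = 6
h = (b - a)/n = 0.333333

Simpson's rule: (h/3)[f(x₀) + 4f(x₁) + 2f(x₂) + ... + f(xₙ)]

x_0 = 0.2500, f(x_0) = 0.247404, coefficient = 1
x_1 = 0.5833, f(x_1) = 0.550809, coefficient = 4
x_2 = 0.9167, f(x_2) = 0.793578, coefficient = 2
x_3 = 1.2500, f(x_3) = 0.948985, coefficient = 4
x_4 = 1.5833, f(x_4) = 0.999921, coefficient = 2
x_5 = 1.9167, f(x_5) = 0.940781, coefficient = 4
x_6 = 2.2500, f(x_6) = 0.778073, coefficient = 1

I ≈ (0.333333/3) × 14.374773 = 1.597197
Exact value: 1.597086
Error: 0.000111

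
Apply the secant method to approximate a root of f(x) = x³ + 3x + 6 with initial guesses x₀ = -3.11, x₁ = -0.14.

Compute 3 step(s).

f(x) = x³ + 3x + 6
x₀ = -3.11, x₁ = -0.14

Secant formula: x_{n+1} = x_n - f(x_n)(x_n - x_{n-1})/(f(x_n) - f(x_{n-1}))

Iteration 1:
  f(-3.110000) = -33.410231
  f(-0.140000) = 5.577256
  x_2 = -0.140000 - 5.577256×(-0.140000 - (-3.110000))/(5.577256 - (-33.410231))
       = -0.564866
Iteration 2:
  f(-0.140000) = 5.577256
  f(-0.564866) = 4.125169
  x_3 = -0.564866 - 4.125169×(-0.564866 - (-0.140000))/(4.125169 - 5.577256)
       = -1.771848
Iteration 3:
  f(-0.564866) = 4.125169
  f(-1.771848) = -4.878164
  x_4 = -1.771848 - (-4.878164)×(-1.771848 - (-0.564866))/(-4.878164 - 4.125169)
       = -1.117884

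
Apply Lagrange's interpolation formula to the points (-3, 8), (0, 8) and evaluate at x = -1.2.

Lagrange interpolation formula:
P(x) = Σ yᵢ × Lᵢ(x)
where Lᵢ(x) = Π_{j≠i} (x - xⱼ)/(xᵢ - xⱼ)

L_0(-1.2) = (-1.2 - 0)/(-3 - 0) = 0.400000
L_1(-1.2) = (-1.2 - (-3))/(0 - (-3)) = 0.600000

P(-1.2) = 8×L_0(-1.2) + 8×L_1(-1.2)
P(-1.2) = 8.000000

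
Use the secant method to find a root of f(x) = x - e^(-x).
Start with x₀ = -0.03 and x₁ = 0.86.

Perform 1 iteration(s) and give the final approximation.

f(x) = x - e^(-x)
x₀ = -0.03, x₁ = 0.86

Secant formula: x_{n+1} = x_n - f(x_n)(x_n - x_{n-1})/(f(x_n) - f(x_{n-1}))

Iteration 1:
  f(-0.030000) = -1.060455
  f(0.860000) = 0.436838
  x_2 = 0.860000 - 0.436838×(0.860000 - (-0.030000))/(0.436838 - (-1.060455))
       = 0.600341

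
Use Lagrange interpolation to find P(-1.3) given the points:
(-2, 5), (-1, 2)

Lagrange interpolation formula:
P(x) = Σ yᵢ × Lᵢ(x)
where Lᵢ(x) = Π_{j≠i} (x - xⱼ)/(xᵢ - xⱼ)

L_0(-1.3) = (-1.3 - (-1))/(-2 - (-1)) = 0.300000
L_1(-1.3) = (-1.3 - (-2))/(-1 - (-2)) = 0.700000

P(-1.3) = 5×L_0(-1.3) + 2×L_1(-1.3)
P(-1.3) = 2.900000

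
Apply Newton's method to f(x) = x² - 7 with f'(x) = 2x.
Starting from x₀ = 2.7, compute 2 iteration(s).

f(x) = x² - 7
f'(x) = 2x
x₀ = 2.7

Newton-Raphson formula: x_{n+1} = x_n - f(x_n)/f'(x_n)

Iteration 1:
  f(2.700000) = 0.290000
  f'(2.700000) = 5.400000
  x_1 = 2.700000 - 0.290000/5.400000 = 2.646296
Iteration 2:
  f(2.646296) = 0.002884
  f'(2.646296) = 5.292593
  x_2 = 2.646296 - 0.002884/5.292593 = 2.645751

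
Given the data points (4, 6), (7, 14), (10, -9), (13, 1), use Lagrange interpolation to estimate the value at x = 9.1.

Lagrange interpolation formula:
P(x) = Σ yᵢ × Lᵢ(x)
where Lᵢ(x) = Π_{j≠i} (x - xⱼ)/(xᵢ - xⱼ)

L_0(9.1) = (9.1 - 7)/(4 - 7) × (9.1 - 10)/(4 - 10) × (9.1 - 13)/(4 - 13) = -0.045500
L_1(9.1) = (9.1 - 4)/(7 - 4) × (9.1 - 10)/(7 - 10) × (9.1 - 13)/(7 - 13) = 0.331500
L_2(9.1) = (9.1 - 4)/(10 - 4) × (9.1 - 7)/(10 - 7) × (9.1 - 13)/(10 - 13) = 0.773500
L_3(9.1) = (9.1 - 4)/(13 - 4) × (9.1 - 7)/(13 - 7) × (9.1 - 10)/(13 - 10) = -0.059500

P(9.1) = 6×L_0(9.1) + 14×L_1(9.1) + (-9)×L_2(9.1) + 1×L_3(9.1)
P(9.1) = -2.653000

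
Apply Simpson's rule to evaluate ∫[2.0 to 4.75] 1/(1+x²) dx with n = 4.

f(x) = 1/(1+x²)
a = 2.0, b = 4.75, n = 4
h = (b - a)/n = 0.687500

Simpson's rule: (h/3)[f(x₀) + 4f(x₁) + 2f(x₂) + ... + f(xₙ)]

x_0 = 2.0000, f(x_0) = 0.200000, coefficient = 1
x_1 = 2.6875, f(x_1) = 0.121615, coefficient = 4
x_2 = 3.3750, f(x_2) = 0.080706, coefficient = 2
x_3 = 4.0625, f(x_3) = 0.057130, coefficient = 4
x_4 = 4.7500, f(x_4) = 0.042440, coefficient = 1

I ≈ (0.687500/3) × 1.118834 = 0.256399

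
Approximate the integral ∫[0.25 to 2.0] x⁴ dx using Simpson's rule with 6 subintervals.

f(x) = x⁴
a = 0.25, b = 2.0, n = 6
h = (b - a)/n = 0.291667

Simpson's rule: (h/3)[f(x₀) + 4f(x₁) + 2f(x₂) + ... + f(xₙ)]

x_0 = 0.2500, f(x_0) = 0.003906, coefficient = 1
x_1 = 0.5417, f(x_1) = 0.086085, coefficient = 4
x_2 = 0.8333, f(x_2) = 0.482253, coefficient = 2
x_3 = 1.1250, f(x_3) = 1.601807, coefficient = 4
x_4 = 1.4167, f(x_4) = 4.027826, coefficient = 2
x_5 = 1.7083, f(x_5) = 8.517075, coefficient = 4
x_6 = 2.0000, f(x_6) = 16.000000, coefficient = 1

I ≈ (0.291667/3) × 65.843931 = 6.401493
Exact value: 6.399805
Error: 0.001689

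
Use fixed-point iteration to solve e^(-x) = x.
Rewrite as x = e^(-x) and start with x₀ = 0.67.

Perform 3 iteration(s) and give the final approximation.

Equation: e^(-x) = x
Fixed-point form: x = e^(-x)
x₀ = 0.67

x_1 = g(0.670000) = 0.511709
x_2 = g(0.511709) = 0.599470
x_3 = g(0.599470) = 0.549102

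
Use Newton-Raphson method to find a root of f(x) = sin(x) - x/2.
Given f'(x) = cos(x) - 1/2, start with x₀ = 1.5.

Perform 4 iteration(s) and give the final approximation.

f(x) = sin(x) - x/2
f'(x) = cos(x) - 1/2
x₀ = 1.5

Newton-Raphson formula: x_{n+1} = x_n - f(x_n)/f'(x_n)

Iteration 1:
  f(1.500000) = 0.247495
  f'(1.500000) = -0.429263
  x_1 = 1.500000 - 0.247495/(-0.429263) = 2.076558
Iteration 2:
  f(2.076558) = -0.163473
  f'(2.076558) = -0.984474
  x_2 = 2.076558 - (-0.163473)/(-0.984474) = 1.910507
Iteration 3:
  f(1.910507) = -0.012402
  f'(1.910507) = -0.833214
  x_3 = 1.910507 - (-0.012402)/(-0.833214) = 1.895622
Iteration 4:
  f(1.895622) = -0.000105
  f'(1.895622) = -0.819144
  x_4 = 1.895622 - (-0.000105)/(-0.819144) = 1.895494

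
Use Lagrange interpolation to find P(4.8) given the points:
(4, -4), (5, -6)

Lagrange interpolation formula:
P(x) = Σ yᵢ × Lᵢ(x)
where Lᵢ(x) = Π_{j≠i} (x - xⱼ)/(xᵢ - xⱼ)

L_0(4.8) = (4.8 - 5)/(4 - 5) = 0.200000
L_1(4.8) = (4.8 - 4)/(5 - 4) = 0.800000

P(4.8) = (-4)×L_0(4.8) + (-6)×L_1(4.8)
P(4.8) = -5.600000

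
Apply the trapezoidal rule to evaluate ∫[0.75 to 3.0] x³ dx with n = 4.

f(x) = x³
a = 0.75, b = 3.0, n = 4
h = (b - a)/n = 0.562500

Trapezoidal rule: (h/2)[f(x₀) + 2f(x₁) + 2f(x₂) + ... + f(xₙ)]

x_0 = 0.7500, f(x_0) = 0.421875, coefficient = 1
x_1 = 1.3125, f(x_1) = 2.260986, coefficient = 2
x_2 = 1.8750, f(x_2) = 6.591797, coefficient = 2
x_3 = 2.4375, f(x_3) = 14.482178, coefficient = 2
x_4 = 3.0000, f(x_4) = 27.000000, coefficient = 1

I ≈ (0.562500/2) × 74.091797 = 20.838318
Exact value: 20.170898
Error: 0.667419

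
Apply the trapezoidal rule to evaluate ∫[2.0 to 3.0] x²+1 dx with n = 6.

f(x) = x²+1
a = 2.0, b = 3.0, n = 6
h = (b - a)/n = 0.166667

Trapezoidal rule: (h/2)[f(x₀) + 2f(x₁) + 2f(x₂) + ... + f(xₙ)]

x_0 = 2.0000, f(x_0) = 5.000000, coefficient = 1
x_1 = 2.1667, f(x_1) = 5.694444, coefficient = 2
x_2 = 2.3333, f(x_2) = 6.444444, coefficient = 2
x_3 = 2.5000, f(x_3) = 7.250000, coefficient = 2
x_4 = 2.6667, f(x_4) = 8.111111, coefficient = 2
x_5 = 2.8333, f(x_5) = 9.027778, coefficient = 2
x_6 = 3.0000, f(x_6) = 10.000000, coefficient = 1

I ≈ (0.166667/2) × 88.055556 = 7.337963
Exact value: 7.333333
Error: 0.004630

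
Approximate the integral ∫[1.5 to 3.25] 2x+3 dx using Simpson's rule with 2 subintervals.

f(x) = 2x+3
a = 1.5, b = 3.25, n = 2
h = (b - a)/n = 0.875000

Simpson's rule: (h/3)[f(x₀) + 4f(x₁) + 2f(x₂) + ... + f(xₙ)]

x_0 = 1.5000, f(x_0) = 6.000000, coefficient = 1
x_1 = 2.3750, f(x_1) = 7.750000, coefficient = 4
x_2 = 3.2500, f(x_2) = 9.500000, coefficient = 1

I ≈ (0.875000/3) × 46.500000 = 13.562500
Exact value: 13.562500
Error: 0.000000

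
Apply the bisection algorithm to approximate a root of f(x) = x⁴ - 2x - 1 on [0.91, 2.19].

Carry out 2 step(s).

f(x) = x⁴ - 2x - 1
Initial interval: [0.91, 2.19]

Iteration 1:
  c_1 = (0.910000 + 2.190000)/2 = 1.550000
  f(c_1) = f(1.550000) = 1.672006
  f(a) × f(c) < 0, new interval: [0.910000, 1.550000]
Iteration 2:
  c_2 = (0.910000 + 1.550000)/2 = 1.230000
  f(c_2) = f(1.230000) = -1.171134
  f(a) × f(c) ≥ 0, new interval: [1.230000, 1.550000]

After 2 iteration(s), the approximation is c_2 = 1.230000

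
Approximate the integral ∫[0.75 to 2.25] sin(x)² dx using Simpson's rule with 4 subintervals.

f(x) = sin(x)²
a = 0.75, b = 2.25, n = 4
h = (b - a)/n = 0.375000

Simpson's rule: (h/3)[f(x₀) + 4f(x₁) + 2f(x₂) + ... + f(xₙ)]

x_0 = 0.7500, f(x_0) = 0.464631, coefficient = 1
x_1 = 1.1250, f(x_1) = 0.814087, coefficient = 4
x_2 = 1.5000, f(x_2) = 0.994996, coefficient = 2
x_3 = 1.8750, f(x_3) = 0.910280, coefficient = 4
x_4 = 2.2500, f(x_4) = 0.605398, coefficient = 1

I ≈ (0.375000/3) × 9.957488 = 1.244686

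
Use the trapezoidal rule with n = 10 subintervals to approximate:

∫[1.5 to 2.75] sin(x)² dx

f(x) = sin(x)²
a = 1.5, b = 2.75, n = 10
h = (b - a)/n = 0.125000

Trapezoidal rule: (h/2)[f(x₀) + 2f(x₁) + 2f(x₂) + ... + f(xₙ)]

x_0 = 1.5000, f(x_0) = 0.994996, coefficient = 1
x_1 = 1.6250, f(x_1) = 0.997065, coefficient = 2
x_2 = 1.7500, f(x_2) = 0.968228, coefficient = 2
x_3 = 1.8750, f(x_3) = 0.910280, coefficient = 2
x_4 = 2.0000, f(x_4) = 0.826822, coefficient = 2
x_5 = 2.1250, f(x_5) = 0.723044, coefficient = 2
x_6 = 2.2500, f(x_6) = 0.605398, coefficient = 2
x_7 = 2.3750, f(x_7) = 0.481199, coefficient = 2
x_8 = 2.5000, f(x_8) = 0.358169, coefficient = 2
x_9 = 2.6250, f(x_9) = 0.243957, coefficient = 2
x_10 = 2.7500, f(x_10) = 0.145665, coefficient = 1

I ≈ (0.125000/2) × 13.368984 = 0.835562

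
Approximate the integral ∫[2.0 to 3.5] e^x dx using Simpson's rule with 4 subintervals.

f(x) = e^x
a = 2.0, b = 3.5, n = 4
h = (b - a)/n = 0.375000

Simpson's rule: (h/3)[f(x₀) + 4f(x₁) + 2f(x₂) + ... + f(xₙ)]

x_0 = 2.0000, f(x_0) = 7.389056, coefficient = 1
x_1 = 2.3750, f(x_1) = 10.751013, coefficient = 4
x_2 = 2.7500, f(x_2) = 15.642632, coefficient = 2
x_3 = 3.1250, f(x_3) = 22.759895, coefficient = 4
x_4 = 3.5000, f(x_4) = 33.115452, coefficient = 1

I ≈ (0.375000/3) × 205.833405 = 25.729176
Exact value: 25.726396
Error: 0.002780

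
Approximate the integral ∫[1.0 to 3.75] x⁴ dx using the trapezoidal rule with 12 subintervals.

f(x) = x⁴
a = 1.0, b = 3.75, n = 12
h = (b - a)/n = 0.229167

Trapezoidal rule: (h/2)[f(x₀) + 2f(x₁) + 2f(x₂) + ... + f(xₙ)]

x_0 = 1.0000, f(x_0) = 1.000000, coefficient = 1
x_1 = 1.2292, f(x_1) = 2.282670, coefficient = 2
x_2 = 1.4583, f(x_2) = 4.523006, coefficient = 2
x_3 = 1.6875, f(x_3) = 8.109146, coefficient = 2
x_4 = 1.9167, f(x_4) = 13.495419, coefficient = 2
x_5 = 2.1458, f(x_5) = 21.202348, coefficient = 2
x_6 = 2.3750, f(x_6) = 31.816650, coefficient = 2
x_7 = 2.6042, f(x_7) = 45.991238, coefficient = 2
x_8 = 2.8333, f(x_8) = 64.445216, coefficient = 2
x_9 = 3.0625, f(x_9) = 87.963882, coefficient = 2
x_10 = 3.2917, f(x_10) = 117.398730, coefficient = 2
x_11 = 3.5208, f(x_11) = 153.667444, coefficient = 2
x_12 = 3.7500, f(x_12) = 197.753906, coefficient = 1

I ≈ (0.229167/2) × 1300.545406 = 149.020828
Exact value: 148.115430
Error: 0.905398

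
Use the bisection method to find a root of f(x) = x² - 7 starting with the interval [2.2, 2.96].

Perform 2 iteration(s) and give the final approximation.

f(x) = x² - 7
Initial interval: [2.2, 2.96]

Iteration 1:
  c_1 = (2.200000 + 2.960000)/2 = 2.580000
  f(c_1) = f(2.580000) = -0.343600
  f(a) × f(c) ≥ 0, new interval: [2.580000, 2.960000]
Iteration 2:
  c_2 = (2.580000 + 2.960000)/2 = 2.770000
  f(c_2) = f(2.770000) = 0.672900
  f(a) × f(c) < 0, new interval: [2.580000, 2.770000]

After 2 iteration(s), the approximation is c_2 = 2.770000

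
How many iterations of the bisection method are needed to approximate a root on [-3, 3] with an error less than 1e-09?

We need (b-a)/2^n ≤ 1e-09
(3 - (-3))/2^n ≤ 1e-09
6/2^n ≤ 1e-09
2^n ≥ 6000000000
n ≥ log₂(6000000000) = 32.48
n ≥ 33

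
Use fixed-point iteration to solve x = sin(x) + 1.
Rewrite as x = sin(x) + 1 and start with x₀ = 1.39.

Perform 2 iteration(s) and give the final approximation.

Equation: x = sin(x) + 1
Fixed-point form: x = sin(x) + 1
x₀ = 1.39

x_1 = g(1.390000) = 1.983701
x_2 = g(1.983701) = 1.915959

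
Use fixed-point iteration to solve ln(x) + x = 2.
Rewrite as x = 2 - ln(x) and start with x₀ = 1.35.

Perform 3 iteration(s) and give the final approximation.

Equation: ln(x) + x = 2
Fixed-point form: x = 2 - ln(x)
x₀ = 1.35

x_1 = g(1.350000) = 1.699895
x_2 = g(1.699895) = 1.469433
x_3 = g(1.469433) = 1.615123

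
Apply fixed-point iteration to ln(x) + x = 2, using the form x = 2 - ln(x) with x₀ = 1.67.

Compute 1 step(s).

Equation: ln(x) + x = 2
Fixed-point form: x = 2 - ln(x)
x₀ = 1.67

x_1 = g(1.670000) = 1.487176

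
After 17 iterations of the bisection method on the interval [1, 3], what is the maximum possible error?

Bisection error bound: |error| ≤ (b-a)/2^n
|error| ≤ (3 - 1)/2^17 = 2/2^17
|error| ≤ 0.0000152588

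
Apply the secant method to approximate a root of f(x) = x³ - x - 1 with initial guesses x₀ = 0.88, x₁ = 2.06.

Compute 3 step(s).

f(x) = x³ - x - 1
x₀ = 0.88, x₁ = 2.06

Secant formula: x_{n+1} = x_n - f(x_n)(x_n - x_{n-1})/(f(x_n) - f(x_{n-1}))

Iteration 1:
  f(0.880000) = -1.198528
  f(2.060000) = 5.681816
  x_2 = 2.060000 - 5.681816×(2.060000 - 0.880000)/(5.681816 - (-1.198528))
       = 1.085551
Iteration 2:
  f(2.060000) = 5.681816
  f(1.085551) = -0.806314
  x_3 = 1.085551 - (-0.806314)×(1.085551 - 2.060000)/(-0.806314 - 5.681816)
       = 1.206651
Iteration 3:
  f(1.085551) = -0.806314
  f(1.206651) = -0.449759
  x_4 = 1.206651 - (-0.449759)×(1.206651 - 1.085551)/(-0.449759 - (-0.806314))
       = 1.359406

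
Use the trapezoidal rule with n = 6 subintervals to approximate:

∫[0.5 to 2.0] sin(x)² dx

f(x) = sin(x)²
a = 0.5, b = 2.0, n = 6
h = (b - a)/n = 0.250000

Trapezoidal rule: (h/2)[f(x₀) + 2f(x₁) + 2f(x₂) + ... + f(xₙ)]

x_0 = 0.5000, f(x_0) = 0.229849, coefficient = 1
x_1 = 0.7500, f(x_1) = 0.464631, coefficient = 2
x_2 = 1.0000, f(x_2) = 0.708073, coefficient = 2
x_3 = 1.2500, f(x_3) = 0.900572, coefficient = 2
x_4 = 1.5000, f(x_4) = 0.994996, coefficient = 2
x_5 = 1.7500, f(x_5) = 0.968228, coefficient = 2
x_6 = 2.0000, f(x_6) = 0.826822, coefficient = 1

I ≈ (0.250000/2) × 9.129673 = 1.141209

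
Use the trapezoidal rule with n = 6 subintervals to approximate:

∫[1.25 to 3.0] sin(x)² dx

f(x) = sin(x)²
a = 1.25, b = 3.0, n = 6
h = (b - a)/n = 0.291667

Trapezoidal rule: (h/2)[f(x₀) + 2f(x₁) + 2f(x₂) + ... + f(xₙ)]

x_0 = 1.2500, f(x_0) = 0.900572, coefficient = 1
x_1 = 1.5417, f(x_1) = 0.999152, coefficient = 2
x_2 = 1.8333, f(x_2) = 0.932643, coefficient = 2
x_3 = 2.1250, f(x_3) = 0.723044, coefficient = 2
x_4 = 2.4167, f(x_4) = 0.439675, coefficient = 2
x_5 = 2.7083, f(x_5) = 0.176258, coefficient = 2
x_6 = 3.0000, f(x_6) = 0.019915, coefficient = 1

I ≈ (0.291667/2) × 7.462031 = 1.088213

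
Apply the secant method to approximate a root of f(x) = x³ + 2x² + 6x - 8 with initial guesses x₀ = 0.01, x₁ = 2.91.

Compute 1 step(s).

f(x) = x³ + 2x² + 6x - 8
x₀ = 0.01, x₁ = 2.91

Secant formula: x_{n+1} = x_n - f(x_n)(x_n - x_{n-1})/(f(x_n) - f(x_{n-1}))

Iteration 1:
  f(0.010000) = -7.939799
  f(2.910000) = 51.038371
  x_2 = 2.910000 - 51.038371×(2.910000 - 0.010000)/(51.038371 - (-7.939799))
       = 0.400406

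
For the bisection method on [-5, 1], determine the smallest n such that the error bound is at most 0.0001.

We need (b-a)/2^n ≤ 0.0001
(1 - (-5))/2^n ≤ 0.0001
6/2^n ≤ 0.0001
2^n ≥ 60000
n ≥ log₂(60000) = 15.87
n ≥ 16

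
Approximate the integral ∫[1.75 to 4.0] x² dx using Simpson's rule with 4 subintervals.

f(x) = x²
a = 1.75, b = 4.0, n = 4
h = (b - a)/n = 0.562500

Simpson's rule: (h/3)[f(x₀) + 4f(x₁) + 2f(x₂) + ... + f(xₙ)]

x_0 = 1.7500, f(x_0) = 3.062500, coefficient = 1
x_1 = 2.3125, f(x_1) = 5.347656, coefficient = 4
x_2 = 2.8750, f(x_2) = 8.265625, coefficient = 2
x_3 = 3.4375, f(x_3) = 11.816406, coefficient = 4
x_4 = 4.0000, f(x_4) = 16.000000, coefficient = 1

I ≈ (0.562500/3) × 104.250000 = 19.546875
Exact value: 19.546875
Error: 0.000000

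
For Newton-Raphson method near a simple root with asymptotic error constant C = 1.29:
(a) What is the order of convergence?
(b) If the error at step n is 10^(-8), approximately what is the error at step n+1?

(a) Newton-Raphson has quadratic (order 2) convergence near simple roots.
    This means |e_{n+1}| ≈ C|e_n|².

(b) With |e_n| = 10^(-8) and C = 1.29:
    |e_{n+1}| ≈ 1.29 × (10^(-8))² = 1.29 × 10^(-16)

(a) 2 (quadratic); (b) |e_{n+1}| ≈ 1.290e-16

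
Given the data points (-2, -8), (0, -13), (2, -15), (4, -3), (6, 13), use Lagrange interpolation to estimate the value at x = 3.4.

Lagrange interpolation formula:
P(x) = Σ yᵢ × Lᵢ(x)
where Lᵢ(x) = Π_{j≠i} (x - xⱼ)/(xᵢ - xⱼ)

L_0(3.4) = (3.4 - 0)/(-2 - 0) × (3.4 - 2)/(-2 - 2) × (3.4 - 4)/(-2 - 4) × (3.4 - 6)/(-2 - 6) = 0.019338
L_1(3.4) = (3.4 - (-2))/(0 - (-2)) × (3.4 - 2)/(0 - 2) × (3.4 - 4)/(0 - 4) × (3.4 - 6)/(0 - 6) = -0.122850
L_2(3.4) = (3.4 - (-2))/(2 - (-2)) × (3.4 - 0)/(2 - 0) × (3.4 - 4)/(2 - 4) × (3.4 - 6)/(2 - 6) = 0.447525
L_3(3.4) = (3.4 - (-2))/(4 - (-2)) × (3.4 - 0)/(4 - 0) × (3.4 - 2)/(4 - 2) × (3.4 - 6)/(4 - 6) = 0.696150
L_4(3.4) = (3.4 - (-2))/(6 - (-2)) × (3.4 - 0)/(6 - 0) × (3.4 - 2)/(6 - 2) × (3.4 - 4)/(6 - 4) = -0.040163

P(3.4) = (-8)×L_0(3.4) + (-13)×L_1(3.4) + (-15)×L_2(3.4) + (-3)×L_3(3.4) + 13×L_4(3.4)
P(3.4) = -7.881088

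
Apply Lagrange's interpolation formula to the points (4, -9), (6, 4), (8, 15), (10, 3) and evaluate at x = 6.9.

Lagrange interpolation formula:
P(x) = Σ yᵢ × Lᵢ(x)
where Lᵢ(x) = Π_{j≠i} (x - xⱼ)/(xᵢ - xⱼ)

L_0(6.9) = (6.9 - 6)/(4 - 6) × (6.9 - 8)/(4 - 8) × (6.9 - 10)/(4 - 10) = -0.063937
L_1(6.9) = (6.9 - 4)/(6 - 4) × (6.9 - 8)/(6 - 8) × (6.9 - 10)/(6 - 10) = 0.618062
L_2(6.9) = (6.9 - 4)/(8 - 4) × (6.9 - 6)/(8 - 6) × (6.9 - 10)/(8 - 10) = 0.505688
L_3(6.9) = (6.9 - 4)/(10 - 4) × (6.9 - 6)/(10 - 6) × (6.9 - 8)/(10 - 8) = -0.059813

P(6.9) = (-9)×L_0(6.9) + 4×L_1(6.9) + 15×L_2(6.9) + 3×L_3(6.9)
P(6.9) = 10.453563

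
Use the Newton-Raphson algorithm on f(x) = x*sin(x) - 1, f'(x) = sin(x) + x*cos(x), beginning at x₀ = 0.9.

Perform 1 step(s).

f(x) = x*sin(x) - 1
f'(x) = sin(x) + x*cos(x)
x₀ = 0.9

Newton-Raphson formula: x_{n+1} = x_n - f(x_n)/f'(x_n)

Iteration 1:
  f(0.900000) = -0.295006
  f'(0.900000) = 1.342776
  x_1 = 0.900000 - (-0.295006)/1.342776 = 1.119698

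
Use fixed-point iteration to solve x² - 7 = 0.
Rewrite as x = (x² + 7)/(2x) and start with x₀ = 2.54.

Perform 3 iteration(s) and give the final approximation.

Equation: x² - 7 = 0
Fixed-point form: x = (x² + 7)/(2x)
x₀ = 2.54

x_1 = g(2.540000) = 2.647953
x_2 = g(2.647953) = 2.645752
x_3 = g(2.645752) = 2.645751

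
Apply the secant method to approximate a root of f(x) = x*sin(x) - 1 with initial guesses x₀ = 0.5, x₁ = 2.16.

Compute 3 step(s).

f(x) = x*sin(x) - 1
x₀ = 0.5, x₁ = 2.16

Secant formula: x_{n+1} = x_n - f(x_n)(x_n - x_{n-1})/(f(x_n) - f(x_{n-1}))

Iteration 1:
  f(0.500000) = -0.760287
  f(2.160000) = 0.795788
  x_2 = 2.160000 - 0.795788×(2.160000 - 0.500000)/(0.795788 - (-0.760287))
       = 1.311064
Iteration 2:
  f(2.160000) = 0.795788
  f(1.311064) = 0.267089
  x_3 = 1.311064 - 0.267089×(1.311064 - 2.160000)/(0.267089 - 0.795788)
       = 0.882197
Iteration 3:
  f(1.311064) = 0.267089
  f(0.882197) = -0.318824
  x_4 = 0.882197 - (-0.318824)×(0.882197 - 1.311064)/(-0.318824 - 0.267089)
       = 1.115564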